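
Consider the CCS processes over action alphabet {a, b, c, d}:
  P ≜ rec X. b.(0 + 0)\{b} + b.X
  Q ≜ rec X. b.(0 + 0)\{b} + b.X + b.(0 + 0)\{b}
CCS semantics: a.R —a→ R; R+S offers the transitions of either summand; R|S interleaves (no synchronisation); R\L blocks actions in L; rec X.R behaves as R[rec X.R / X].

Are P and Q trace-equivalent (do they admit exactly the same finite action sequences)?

YES

LTS(P): 2 reachable states
  u0 = rec X. b.(0 + 0)\{b} + b.X has moves —b→ u0, —b→ u1
  u1 = (0 + 0)\{b} has moves (no moves)
LTS(Q): 2 reachable states
  v0 = rec X. b.(0 + 0)\{b} + b.X + b.(0 + 0)\{b} has moves —b→ v0, —b→ v1
  v1 = (0 + 0)\{b} has moves (no moves)
Coarsest stable partition (strong bisimilarity classes):
  B0 = {u0, v0}
  B1 = {u1, v1}
u0 ∈ B0, v0 ∈ B0 → same block
Bisimilar ⇒ trace-equivalent.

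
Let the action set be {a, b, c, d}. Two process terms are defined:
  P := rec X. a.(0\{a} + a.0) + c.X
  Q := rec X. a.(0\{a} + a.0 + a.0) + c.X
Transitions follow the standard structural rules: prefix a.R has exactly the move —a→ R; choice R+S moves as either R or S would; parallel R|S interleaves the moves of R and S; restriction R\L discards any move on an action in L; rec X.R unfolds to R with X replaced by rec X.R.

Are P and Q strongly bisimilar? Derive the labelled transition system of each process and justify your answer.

LTS(P): 3 reachable states
  m0 = rec X. a.(0\{a} + a.0) + c.X has moves —a→ m1, —c→ m0
  m1 = 0\{a} + a.0 has moves —a→ m2
  m2 = 0 has moves deadlocked
LTS(Q): 3 reachable states
  n0 = rec X. a.(0\{a} + a.0 + a.0) + c.X has moves —a→ n1, —c→ n0
  n1 = 0\{a} + a.0 + a.0 has moves —a→ n2
  n2 = 0 has moves deadlocked
Coarsest stable partition (strong bisimilarity classes):
  B0 = {m0, n0}
  B1 = {m1, n1}
  B2 = {m2, n2}
m0 ∈ B0, n0 ∈ B0 → same block

bisimilar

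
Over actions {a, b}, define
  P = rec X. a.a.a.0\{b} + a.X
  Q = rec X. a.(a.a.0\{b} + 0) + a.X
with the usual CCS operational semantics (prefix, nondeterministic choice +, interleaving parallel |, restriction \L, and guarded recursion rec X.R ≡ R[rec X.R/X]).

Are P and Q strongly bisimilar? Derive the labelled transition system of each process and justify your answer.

LTS(P): 4 reachable states
  u0 = rec X. a.a.a.0\{b} + a.X :: —a→ u0, —a→ u1
  u1 = a.a.0\{b} :: —a→ u2
  u2 = a.0\{b} :: —a→ u3
  u3 = 0\{b} :: (no moves)
LTS(Q): 4 reachable states
  v0 = rec X. a.(a.a.0\{b} + 0) + a.X :: —a→ v0, —a→ v1
  v1 = a.a.0\{b} + 0 :: —a→ v2
  v2 = a.0\{b} :: —a→ v3
  v3 = 0\{b} :: (no moves)
Coarsest stable partition (strong bisimilarity classes):
  B0 = {u0, v0}
  B1 = {u1, v1}
  B2 = {u2, v2}
  B3 = {u3, v3}
u0 ∈ B0, v0 ∈ B0 → same block

YES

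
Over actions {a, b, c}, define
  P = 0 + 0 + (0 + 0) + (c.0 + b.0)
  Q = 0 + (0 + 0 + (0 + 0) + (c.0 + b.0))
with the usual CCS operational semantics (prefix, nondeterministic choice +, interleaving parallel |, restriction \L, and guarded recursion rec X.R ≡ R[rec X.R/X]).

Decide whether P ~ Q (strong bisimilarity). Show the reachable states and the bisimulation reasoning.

P's transition system — 2 states:
  s0 = 0 + 0 + (0 + 0) + (c.0 + b.0) ⊢ —b→ s1, —c→ s1
  s1 = 0 ⊢ (no moves)
Q's transition system — 2 states:
  t0 = 0 + (0 + 0 + (0 + 0) + (c.0 + b.0)) ⊢ —b→ t1, —c→ t1
  t1 = 0 ⊢ (no moves)
Bisimilarity quotient blocks:
  B0 = {s0, t0}
  B1 = {s1, t1}
s0 ∈ B0, t0 ∈ B0 → same block

P ~ Q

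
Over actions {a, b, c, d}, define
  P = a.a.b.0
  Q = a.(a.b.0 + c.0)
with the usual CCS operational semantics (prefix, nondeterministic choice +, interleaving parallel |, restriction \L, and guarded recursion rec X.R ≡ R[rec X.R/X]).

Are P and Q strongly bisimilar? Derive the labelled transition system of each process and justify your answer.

P ≁ Q

Reachable graph of P (4 states):
  u0 = a.a.b.0 :: --a--▸ u1
  u1 = a.b.0 :: --a--▸ u2
  u2 = b.0 :: --b--▸ u3
  u3 = 0 :: deadlocked
Reachable graph of Q (4 states):
  v0 = a.(a.b.0 + c.0) :: --a--▸ v1
  v1 = a.b.0 + c.0 :: --a--▸ v2, --c--▸ v3
  v2 = b.0 :: --b--▸ v3
  v3 = 0 :: deadlocked
Coarsest stable partition (strong bisimilarity classes):
  B0 = {u0}
  B1 = {u1}
  B2 = {u2, v2}
  B3 = {u3, v3}
  B4 = {v0}
  B5 = {v1}
u0 ∈ B0, v0 ∈ B4 → different blocks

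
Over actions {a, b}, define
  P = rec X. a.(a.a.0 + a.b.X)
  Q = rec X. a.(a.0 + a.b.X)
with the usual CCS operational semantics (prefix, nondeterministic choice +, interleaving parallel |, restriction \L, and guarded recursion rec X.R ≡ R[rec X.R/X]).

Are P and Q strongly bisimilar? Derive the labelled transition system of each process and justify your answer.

not bisimilar

Reachable graph of P (5 states):
  m0 = rec X. a.(a.a.0 + a.b.X) → —a→ m1
  m1 = a.a.0 + a.b.(rec X. a.(a.a.0 + a.b.X)) → —a→ m2, —a→ m3
  m2 = a.0 → —a→ m4
  m3 = b.(rec X. a.(a.a.0 + a.b.X)) → —b→ m0
  m4 = 0 → (no moves)
Reachable graph of Q (4 states):
  n0 = rec X. a.(a.0 + a.b.X) → —a→ n1
  n1 = a.0 + a.b.(rec X. a.(a.0 + a.b.X)) → —a→ n2, —a→ n3
  n2 = 0 → (no moves)
  n3 = b.(rec X. a.(a.0 + a.b.X)) → —b→ n0
Partition-refinement fixed point:
  B0 = {m0}
  B1 = {m1}
  B2 = {m3}
  B3 = {m2}
  B4 = {m4, n2}
  B5 = {n0}
  B6 = {n1}
  B7 = {n3}
m0 ∈ B0, n0 ∈ B5 → different blocks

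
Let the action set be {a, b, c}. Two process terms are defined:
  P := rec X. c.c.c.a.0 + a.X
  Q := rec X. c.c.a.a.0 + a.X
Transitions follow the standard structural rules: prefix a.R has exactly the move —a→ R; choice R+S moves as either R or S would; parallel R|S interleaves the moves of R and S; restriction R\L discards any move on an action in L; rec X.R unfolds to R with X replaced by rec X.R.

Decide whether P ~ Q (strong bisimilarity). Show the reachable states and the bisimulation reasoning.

NO

Reachable graph of P (5 states):
  s0 = rec X. c.c.c.a.0 + a.X has moves —a→ s0, —c→ s1
  s1 = c.c.a.0 has moves —c→ s2
  s2 = c.a.0 has moves —c→ s3
  s3 = a.0 has moves —a→ s4
  s4 = 0 has moves ∅
Reachable graph of Q (5 states):
  t0 = rec X. c.c.a.a.0 + a.X has moves —a→ t0, —c→ t1
  t1 = c.a.a.0 has moves —c→ t2
  t2 = a.a.0 has moves —a→ t3
  t3 = a.0 has moves —a→ t4
  t4 = 0 has moves ∅
Coarsest stable partition (strong bisimilarity classes):
  B0 = {s0}
  B1 = {s1}
  B2 = {s2}
  B3 = {s3, t3}
  B4 = {s4, t4}
  B5 = {t0}
  B6 = {t1}
  B7 = {t2}
s0 ∈ B0, t0 ∈ B5 → different blocks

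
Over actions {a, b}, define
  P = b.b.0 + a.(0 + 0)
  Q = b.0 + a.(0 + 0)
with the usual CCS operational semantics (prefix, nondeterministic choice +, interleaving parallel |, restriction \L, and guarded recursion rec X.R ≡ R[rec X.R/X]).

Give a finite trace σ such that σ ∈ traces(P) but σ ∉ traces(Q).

bb

LTS(P): 4 reachable states
  u0 = b.b.0 + a.(0 + 0) | —a→ u1, —b→ u2
  u1 = 0 + 0 | stopped
  u2 = b.0 | —b→ u3
  u3 = 0 | stopped
LTS(Q): 3 reachable states
  v0 = b.0 + a.(0 + 0) | —a→ v1, —b→ v2
  v1 = 0 + 0 | stopped
  v2 = 0 | stopped
Executing bb from P (initial set {u0}):
  after b @ step 1: {u2}
  after b @ step 2: {u3}
  — P admits the full trace.
Executing bb from Q (initial set {v0}):
  after b @ step 1: {v2}
  after b @ step 2: no successor for Q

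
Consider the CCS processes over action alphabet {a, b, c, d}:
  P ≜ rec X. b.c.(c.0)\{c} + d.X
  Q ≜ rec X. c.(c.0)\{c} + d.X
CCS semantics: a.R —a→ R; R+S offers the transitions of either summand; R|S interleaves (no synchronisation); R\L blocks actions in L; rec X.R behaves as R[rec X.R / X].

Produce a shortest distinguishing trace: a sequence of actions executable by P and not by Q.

P's transition system — 3 states:
  p0 = rec X. b.c.(c.0)\{c} + d.X ⊢ -b-> p1, -d-> p0
  p1 = c.(c.0)\{c} ⊢ -c-> p2
  p2 = (c.0)\{c} ⊢ (no moves)
Q's transition system — 2 states:
  q0 = rec X. c.(c.0)\{c} + d.X ⊢ -c-> q1, -d-> q0
  q1 = (c.0)\{c} ⊢ (no moves)
Executing b from P (initial set {p0}):
  step 1 (b): {p1}
  P completes σ.
Executing b from Q (initial set {q0}):
  step 1 (b): ∅ (Q stuck)

b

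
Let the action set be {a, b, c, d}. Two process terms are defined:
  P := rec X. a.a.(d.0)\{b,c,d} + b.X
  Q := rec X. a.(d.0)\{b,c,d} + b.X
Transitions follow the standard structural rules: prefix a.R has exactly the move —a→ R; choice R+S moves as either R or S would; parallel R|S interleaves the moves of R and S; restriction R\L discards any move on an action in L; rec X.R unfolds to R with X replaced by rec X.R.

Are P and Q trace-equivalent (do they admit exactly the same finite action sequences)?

LTS(P): 3 reachable states
  p0 = rec X. a.a.(d.0)\{b,c,d} + b.X → —a→ p1, —b→ p0
  p1 = a.(d.0)\{b,c,d} → —a→ p2
  p2 = (d.0)\{b,c,d} → ·
LTS(Q): 2 reachable states
  q0 = rec X. a.(d.0)\{b,c,d} + b.X → —a→ q1, —b→ q0
  q1 = (d.0)\{b,c,d} → ·
Executing aa from P (initial set {p0}):
  [1] a ⇒ {p1}
  [2] a ⇒ {p2}
  ✓ P
Executing aa from Q (initial set {q0}):
  [1] a ⇒ {q1}
  [2] a ⇒ no successor for Q

NO — witness ⟨aa⟩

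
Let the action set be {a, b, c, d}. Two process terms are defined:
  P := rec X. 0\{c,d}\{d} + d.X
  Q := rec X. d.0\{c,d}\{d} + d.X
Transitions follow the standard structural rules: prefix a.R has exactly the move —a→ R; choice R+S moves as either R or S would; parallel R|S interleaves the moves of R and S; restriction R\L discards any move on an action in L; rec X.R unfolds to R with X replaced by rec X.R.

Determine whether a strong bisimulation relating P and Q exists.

LTS(P): 1 reachable states
  m0 = rec X. 0\{c,d}\{d} + d.X → --d--▸ m0
LTS(Q): 2 reachable states
  n0 = rec X. d.0\{c,d}\{d} + d.X → --d--▸ n0, --d--▸ n1
  n1 = 0\{c,d}\{d} → (no moves)
Coarsest stable partition (strong bisimilarity classes):
  B0 = {m0}
  B1 = {n0}
  B2 = {n1}
m0 ∈ B0, n0 ∈ B1 → different blocks

P ≁ Q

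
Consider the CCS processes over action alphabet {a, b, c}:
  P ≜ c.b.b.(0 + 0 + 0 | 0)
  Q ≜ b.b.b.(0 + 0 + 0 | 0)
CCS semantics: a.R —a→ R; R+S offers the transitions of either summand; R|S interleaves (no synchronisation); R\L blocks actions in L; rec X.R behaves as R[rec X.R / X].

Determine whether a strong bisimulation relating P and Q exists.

P ≁ Q

P's transition system — 4 states:
  p0 = c.b.b.(0 + 0 + 0 | 0) has moves —c→ p1
  p1 = b.b.(0 + 0 + 0 | 0) has moves —b→ p2
  p2 = b.(0 + 0 + 0 | 0) has moves —b→ p3
  p3 = 0 + 0 + 0 | 0 has moves (no moves)
Q's transition system — 4 states:
  q0 = b.b.b.(0 + 0 + 0 | 0) has moves —b→ q1
  q1 = b.b.(0 + 0 + 0 | 0) has moves —b→ q2
  q2 = b.(0 + 0 + 0 | 0) has moves —b→ q3
  q3 = 0 + 0 + 0 | 0 has moves (no moves)
Coarsest stable partition (strong bisimilarity classes):
  B0 = {p0}
  B1 = {p1, q1}
  B2 = {p2, q2}
  B3 = {p3, q3}
  B4 = {q0}
p0 ∈ B0, q0 ∈ B4 → different blocks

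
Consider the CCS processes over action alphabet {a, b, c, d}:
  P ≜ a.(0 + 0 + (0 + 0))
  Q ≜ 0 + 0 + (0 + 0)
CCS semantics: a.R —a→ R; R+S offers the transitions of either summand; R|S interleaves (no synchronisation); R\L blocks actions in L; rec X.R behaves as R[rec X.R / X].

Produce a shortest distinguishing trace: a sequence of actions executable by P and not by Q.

P's transition system — 2 states:
  m0 = a.(0 + 0 + (0 + 0)) ⊢ ··a··> m1
  m1 = 0 + 0 + (0 + 0) ⊢ ·
Q's transition system — 1 states:
  n0 = 0 + 0 + (0 + 0) ⊢ ·
Run σ = ⟨a⟩ on P: start {m0}
  after a @ step 1: {m1}
  ✓ P
Run σ = ⟨a⟩ on Q: start {n0}
  after a @ step 1: ∅  — Q cannot continue

a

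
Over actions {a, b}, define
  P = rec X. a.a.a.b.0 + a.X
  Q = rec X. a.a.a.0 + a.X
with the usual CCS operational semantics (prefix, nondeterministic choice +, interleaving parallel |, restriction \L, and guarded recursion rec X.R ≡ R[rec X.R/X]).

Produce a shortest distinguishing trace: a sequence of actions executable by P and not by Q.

aaab

P's transition system — 5 states:
  u0 = rec X. a.a.a.b.0 + a.X :: --a--▸ u0, --a--▸ u1
  u1 = a.a.b.0 :: --a--▸ u2
  u2 = a.b.0 :: --a--▸ u3
  u3 = b.0 :: --b--▸ u4
  u4 = 0 :: (no moves)
Q's transition system — 4 states:
  v0 = rec X. a.a.a.0 + a.X :: --a--▸ v0, --a--▸ v1
  v1 = a.a.0 :: --a--▸ v2
  v2 = a.0 :: --a--▸ v3
  v3 = 0 :: (no moves)
Run σ = ⟨aaab⟩ on P: start {u0}
  after a @ step 1: {u0, u1}
  after a @ step 2: {u0, u1, u2}
  after a @ step 3: {u0, u1, u2, u3}
  after b @ step 4: {u4}
  P completes σ.
Run σ = ⟨aaab⟩ on Q: start {v0}
  after a @ step 1: {v0, v1}
  after a @ step 2: {v0, v1, v2}
  after a @ step 3: {v0, v1, v2, v3}
  after b @ step 4: no successor for Q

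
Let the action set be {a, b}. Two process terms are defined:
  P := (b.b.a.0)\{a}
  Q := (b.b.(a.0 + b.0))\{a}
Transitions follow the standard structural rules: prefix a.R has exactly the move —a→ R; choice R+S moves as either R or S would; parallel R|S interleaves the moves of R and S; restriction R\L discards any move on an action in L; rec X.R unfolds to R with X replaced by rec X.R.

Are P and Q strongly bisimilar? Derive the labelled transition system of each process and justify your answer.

not bisimilar

Reachable graph of P (3 states):
  m0 = (b.b.a.0)\{a} ⊢ ··b··> m1
  m1 = (b.a.0)\{a} ⊢ ··b··> m2
  m2 = (a.0)\{a} ⊢ ∅
Reachable graph of Q (4 states):
  n0 = (b.b.(a.0 + b.0))\{a} ⊢ ··b··> n1
  n1 = (b.(a.0 + b.0))\{a} ⊢ ··b··> n2
  n2 = (a.0 + b.0)\{a} ⊢ ··b··> n3
  n3 = 0\{a} ⊢ ∅
Bisimilarity quotient blocks:
  B0 = {m0, n1}
  B1 = {m1, n2}
  B2 = {m2, n3}
  B3 = {n0}
m0 ∈ B0, n0 ∈ B3 → different blocks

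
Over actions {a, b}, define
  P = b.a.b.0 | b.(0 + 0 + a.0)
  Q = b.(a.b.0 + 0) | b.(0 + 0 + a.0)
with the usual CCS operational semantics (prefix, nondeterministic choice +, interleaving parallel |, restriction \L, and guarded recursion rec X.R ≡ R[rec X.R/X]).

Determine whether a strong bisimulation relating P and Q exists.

Reachable graph of P (12 states):
  m0 = b.a.b.0 | b.(0 + 0 + a.0) :: --b--▸ m1, --b--▸ m2
  m1 = a.b.0 | b.(0 + 0 + a.0) :: --a--▸ m3, --b--▸ m4
  m2 = b.a.b.0 | (0 + 0 + a.0) :: --a--▸ m5, --b--▸ m4
  m3 = b.0 | b.(0 + 0 + a.0) :: --b--▸ m6, --b--▸ m7
  m4 = a.b.0 | (0 + 0 + a.0) :: --a--▸ m7, --a--▸ m8
  m5 = b.a.b.0 | 0 :: --b--▸ m8
  m6 = 0 | b.(0 + 0 + a.0) :: --b--▸ m9
  m7 = b.0 | (0 + 0 + a.0) :: --a--▸ m10, --b--▸ m9
  m8 = a.b.0 | 0 :: --a--▸ m10
  m9 = 0 | (0 + 0 + a.0) :: --a--▸ m11
  m10 = b.0 | 0 :: --b--▸ m11
  m11 = 0 | 0 :: ·
Reachable graph of Q (12 states):
  n0 = b.(a.b.0 + 0) | b.(0 + 0 + a.0) :: --b--▸ n1, --b--▸ n2
  n1 = (a.b.0 + 0) | b.(0 + 0 + a.0) :: --a--▸ n3, --b--▸ n4
  n2 = b.(a.b.0 + 0) | (0 + 0 + a.0) :: --a--▸ n5, --b--▸ n4
  n3 = b.0 | b.(0 + 0 + a.0) :: --b--▸ n6, --b--▸ n7
  n4 = (a.b.0 + 0) | (0 + 0 + a.0) :: --a--▸ n7, --a--▸ n8
  n5 = b.(a.b.0 + 0) | 0 :: --b--▸ n8
  n6 = 0 | b.(0 + 0 + a.0) :: --b--▸ n9
  n7 = b.0 | (0 + 0 + a.0) :: --a--▸ n10, --b--▸ n9
  n8 = (a.b.0 + 0) | 0 :: --a--▸ n10
  n9 = 0 | (0 + 0 + a.0) :: --a--▸ n11
  n10 = b.0 | 0 :: --b--▸ n11
  n11 = 0 | 0 :: ·
Bisimilarity quotient blocks:
  B0 = {m0, n0}
  B1 = {m1, n1}
  B2 = {m3, n3}
  B3 = {m7, n7}
  B4 = {m9, n9}
  B5 = {m11, n11}
  B6 = {m10, n10}
  B7 = {m6, n6}
  B8 = {m4, n4}
  B9 = {m8, n8}
  B10 = {m2, n2}
  B11 = {m5, n5}
m0 ∈ B0, n0 ∈ B0 → same block

P ~ Q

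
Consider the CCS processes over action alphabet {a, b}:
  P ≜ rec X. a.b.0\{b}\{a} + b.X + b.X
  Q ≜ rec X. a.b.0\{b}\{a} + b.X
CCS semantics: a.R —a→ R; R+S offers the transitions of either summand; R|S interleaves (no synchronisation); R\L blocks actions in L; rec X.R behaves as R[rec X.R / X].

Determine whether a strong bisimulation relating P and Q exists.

YES

Reachable graph of P (3 states):
  p0 = rec X. a.b.0\{b}\{a} + b.X + b.X ⊢ =a=> p1, =b=> p0
  p1 = b.0\{b}\{a} ⊢ =b=> p2
  p2 = 0\{b}\{a} ⊢ (no moves)
Reachable graph of Q (3 states):
  q0 = rec X. a.b.0\{b}\{a} + b.X ⊢ =a=> q1, =b=> q0
  q1 = b.0\{b}\{a} ⊢ =b=> q2
  q2 = 0\{b}\{a} ⊢ (no moves)
Bisimilarity quotient blocks:
  B0 = {p0, q0}
  B1 = {p1, q1}
  B2 = {p2, q2}
p0 ∈ B0, q0 ∈ B0 → same block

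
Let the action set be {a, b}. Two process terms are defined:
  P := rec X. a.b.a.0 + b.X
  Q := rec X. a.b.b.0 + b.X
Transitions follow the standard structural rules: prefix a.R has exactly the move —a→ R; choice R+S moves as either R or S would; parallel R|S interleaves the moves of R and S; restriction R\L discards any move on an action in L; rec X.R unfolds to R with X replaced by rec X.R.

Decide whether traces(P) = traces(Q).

P's transition system — 4 states:
  s0 = rec X. a.b.a.0 + b.X has moves -a-> s1, -b-> s0
  s1 = b.a.0 has moves -b-> s2
  s2 = a.0 has moves -a-> s3
  s3 = 0 has moves stopped
Q's transition system — 4 states:
  t0 = rec X. a.b.b.0 + b.X has moves -a-> t1, -b-> t0
  t1 = b.b.0 has moves -b-> t2
  t2 = b.0 has moves -b-> t3
  t3 = 0 has moves stopped
Executing aba from P (initial set {s0}):
  step 1 (a): {s1}
  step 2 (b): {s2}
  step 3 (a): {s3}
  P completes σ.
Executing aba from Q (initial set {t0}):
  step 1 (a): {t1}
  step 2 (b): {t2}
  step 3 (a): ∅ (Q stuck)

trace-distinct — witness ⟨aba⟩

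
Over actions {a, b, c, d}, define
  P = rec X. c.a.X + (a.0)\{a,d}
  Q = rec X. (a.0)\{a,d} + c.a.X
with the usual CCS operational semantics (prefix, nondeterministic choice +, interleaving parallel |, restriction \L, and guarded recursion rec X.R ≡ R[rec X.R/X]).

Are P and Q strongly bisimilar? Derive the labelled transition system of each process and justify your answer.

bisimilar

LTS(P): 2 reachable states
  s0 = rec X. c.a.X + (a.0)\{a,d} → =c=> s1
  s1 = a.(rec X. c.a.X + (a.0)\{a,d}) → =a=> s0
LTS(Q): 2 reachable states
  t0 = rec X. (a.0)\{a,d} + c.a.X → =c=> t1
  t1 = a.(rec X. (a.0)\{a,d} + c.a.X) → =a=> t0
Bisimilarity quotient blocks:
  B0 = {s0, t0}
  B1 = {s1, t1}
s0 ∈ B0, t0 ∈ B0 → same block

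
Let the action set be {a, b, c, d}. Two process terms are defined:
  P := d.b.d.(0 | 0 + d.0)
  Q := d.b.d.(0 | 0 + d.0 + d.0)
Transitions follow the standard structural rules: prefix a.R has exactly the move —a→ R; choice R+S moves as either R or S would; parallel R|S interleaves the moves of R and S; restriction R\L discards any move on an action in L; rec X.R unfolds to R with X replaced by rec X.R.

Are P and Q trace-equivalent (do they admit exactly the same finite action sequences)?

Reachable graph of P (5 states):
  p0 = d.b.d.(0 | 0 + d.0) has moves =d=> p1
  p1 = b.d.(0 | 0 + d.0) has moves =b=> p2
  p2 = d.(0 | 0 + d.0) has moves =d=> p3
  p3 = 0 | 0 + d.0 has moves =d=> p4
  p4 = 0 has moves ·
Reachable graph of Q (5 states):
  q0 = d.b.d.(0 | 0 + d.0 + d.0) has moves =d=> q1
  q1 = b.d.(0 | 0 + d.0 + d.0) has moves =b=> q2
  q2 = d.(0 | 0 + d.0 + d.0) has moves =d=> q3
  q3 = 0 | 0 + d.0 + d.0 has moves =d=> q4
  q4 = 0 has moves ·
Partition-refinement fixed point:
  B0 = {p0, q0}
  B1 = {p1, q1}
  B2 = {p2, q2}
  B3 = {p3, q3}
  B4 = {p4, q4}
p0 ∈ B0, q0 ∈ B0 → same block
Bisimilar ⇒ trace-equivalent.

YES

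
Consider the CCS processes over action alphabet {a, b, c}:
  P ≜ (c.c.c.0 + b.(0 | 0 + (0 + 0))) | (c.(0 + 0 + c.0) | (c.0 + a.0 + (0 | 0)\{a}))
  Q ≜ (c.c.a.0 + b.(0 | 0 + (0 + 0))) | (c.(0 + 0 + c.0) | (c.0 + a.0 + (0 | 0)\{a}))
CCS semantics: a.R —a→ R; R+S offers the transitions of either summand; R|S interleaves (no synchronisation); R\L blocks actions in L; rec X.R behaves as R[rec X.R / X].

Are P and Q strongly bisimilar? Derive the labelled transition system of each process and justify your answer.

NO

LTS(P): 30 reachable states
  u0 = (c.c.c.0 + b.(0 | 0 + (0 + 0))) | (c.(0 + 0 + c.0) | (c.0 + a.0 + (0 | 0)\{a})) has moves --a--▸ u1, --b--▸ u2, --c--▸ u1, --c--▸ u3, --c--▸ u4
  u1 = (c.c.c.0 + b.(0 | 0 + (0 + 0))) | (c.(0 + 0 + c.0) | 0) has moves --b--▸ u5, --c--▸ u6, --c--▸ u7
  u2 = (0 | 0 + (0 + 0)) | (c.(0 + 0 + c.0) | (c.0 + a.0 + (0 | 0)\{a})) has moves --a--▸ u5, --c--▸ u5, --c--▸ u8
  u3 = (c.c.c.0 + b.(0 | 0 + (0 + 0))) | ((0 + 0 + c.0) | (c.0 + a.0 + (0 | 0)\{a})) has moves --a--▸ u6, --b--▸ u8, --c--▸ u10, --c--▸ u6, --c--▸ u9
  u4 = c.c.0 | (c.(0 + 0 + c.0) | (c.0 + a.0 + (0 | 0)\{a})) has moves --a--▸ u7, --c--▸ u10, --c--▸ u11, --c--▸ u7
  u5 = (0 | 0 + (0 + 0)) | (c.(0 + 0 + c.0) | 0) has moves --c--▸ u12
  u6 = (c.c.c.0 + b.(0 | 0 + (0 + 0))) | ((0 + 0 + c.0) | 0) has moves --b--▸ u12, --c--▸ u13, --c--▸ u14
  u7 = c.c.0 | (c.(0 + 0 + c.0) | 0) has moves --c--▸ u14, --c--▸ u15
  u8 = (0 | 0 + (0 + 0)) | ((0 + 0 + c.0) | (c.0 + a.0 + (0 | 0)\{a})) has moves --a--▸ u12, --c--▸ u12, --c--▸ u16
  u9 = (c.c.c.0 + b.(0 | 0 + (0 + 0))) | (0 | (c.0 + a.0 + (0 | 0)\{a})) has moves --a--▸ u13, --b--▸ u16, --c--▸ u13, --c--▸ u17
  u10 = c.c.0 | ((0 + 0 + c.0) | (c.0 + a.0 + (0 | 0)\{a})) has moves --a--▸ u14, --c--▸ u14, --c--▸ u17, --c--▸ u18
  u11 = c.0 | (c.(0 + 0 + c.0) | (c.0 + a.0 + (0 | 0)\{a})) has moves --a--▸ u15, --c--▸ u15, --c--▸ u18, --c--▸ u19
  u12 = (0 | 0 + (0 + 0)) | ((0 + 0 + c.0) | 0) has moves --c--▸ u20
  u13 = (c.c.c.0 + b.(0 | 0 + (0 + 0))) | (0 | 0) has moves --b--▸ u20, --c--▸ u21
  u14 = c.c.0 | ((0 + 0 + c.0) | 0) has moves --c--▸ u21, --c--▸ u22
  u15 = c.0 | (c.(0 + 0 + c.0) | 0) has moves --c--▸ u22, --c--▸ u23
  u16 = (0 | 0 + (0 + 0)) | (0 | (c.0 + a.0 + (0 | 0)\{a})) has moves --a--▸ u20, --c--▸ u20
  u17 = c.c.0 | (0 | (c.0 + a.0 + (0 | 0)\{a})) has moves --a--▸ u21, --c--▸ u21, --c--▸ u24
  u18 = c.0 | ((0 + 0 + c.0) | (c.0 + a.0 + (0 | 0)\{a})) has moves --a--▸ u22, --c--▸ u22, --c--▸ u24, --c--▸ u25
  u19 = 0 | (c.(0 + 0 + c.0) | (c.0 + a.0 + (0 | 0)\{a})) has moves --a--▸ u23, --c--▸ u23, --c--▸ u25
  u20 = (0 | 0 + (0 + 0)) | (0 | 0) has moves ∅
  u21 = c.c.0 | (0 | 0) has moves --c--▸ u26
  u22 = c.0 | ((0 + 0 + c.0) | 0) has moves --c--▸ u26, --c--▸ u27
  u23 = 0 | (c.(0 + 0 + c.0) | 0) has moves --c--▸ u27
  u24 = c.0 | (0 | (c.0 + a.0 + (0 | 0)\{a})) has moves --a--▸ u26, --c--▸ u26, --c--▸ u28
  u25 = 0 | ((0 + 0 + c.0) | (c.0 + a.0 + (0 | 0)\{a})) has moves --a--▸ u27, --c--▸ u27, --c--▸ u28
  u26 = c.0 | (0 | 0) has moves --c--▸ u29
  u27 = 0 | ((0 + 0 + c.0) | 0) has moves --c--▸ u29
  u28 = 0 | (0 | (c.0 + a.0 + (0 | 0)\{a})) has moves --a--▸ u29, --c--▸ u29
  u29 = 0 | (0 | 0) has moves ∅
LTS(Q): 30 reachable states
  v0 = (c.c.a.0 + b.(0 | 0 + (0 + 0))) | (c.(0 + 0 + c.0) | (c.0 + a.0 + (0 | 0)\{a})) has moves --a--▸ v1, --b--▸ v2, --c--▸ v1, --c--▸ v3, --c--▸ v4
  v1 = (c.c.a.0 + b.(0 | 0 + (0 + 0))) | (c.(0 + 0 + c.0) | 0) has moves --b--▸ v5, --c--▸ v6, --c--▸ v7
  v2 = (0 | 0 + (0 + 0)) | (c.(0 + 0 + c.0) | (c.0 + a.0 + (0 | 0)\{a})) has moves --a--▸ v5, --c--▸ v5, --c--▸ v8
  v3 = (c.c.a.0 + b.(0 | 0 + (0 + 0))) | ((0 + 0 + c.0) | (c.0 + a.0 + (0 | 0)\{a})) has moves --a--▸ v6, --b--▸ v8, --c--▸ v10, --c--▸ v6, --c--▸ v9
  v4 = c.a.0 | (c.(0 + 0 + c.0) | (c.0 + a.0 + (0 | 0)\{a})) has moves --a--▸ v7, --c--▸ v10, --c--▸ v11, --c--▸ v7
  v5 = (0 | 0 + (0 + 0)) | (c.(0 + 0 + c.0) | 0) has moves --c--▸ v12
  v6 = (c.c.a.0 + b.(0 | 0 + (0 + 0))) | ((0 + 0 + c.0) | 0) has moves --b--▸ v12, --c--▸ v13, --c--▸ v14
  v7 = c.a.0 | (c.(0 + 0 + c.0) | 0) has moves --c--▸ v14, --c--▸ v15
  v8 = (0 | 0 + (0 + 0)) | ((0 + 0 + c.0) | (c.0 + a.0 + (0 | 0)\{a})) has moves --a--▸ v12, --c--▸ v12, --c--▸ v16
  v9 = (c.c.a.0 + b.(0 | 0 + (0 + 0))) | (0 | (c.0 + a.0 + (0 | 0)\{a})) has moves --a--▸ v13, --b--▸ v16, --c--▸ v13, --c--▸ v17
  v10 = c.a.0 | ((0 + 0 + c.0) | (c.0 + a.0 + (0 | 0)\{a})) has moves --a--▸ v14, --c--▸ v14, --c--▸ v17, --c--▸ v18
  v11 = a.0 | (c.(0 + 0 + c.0) | (c.0 + a.0 + (0 | 0)\{a})) has moves --a--▸ v15, --a--▸ v19, --c--▸ v15, --c--▸ v18
  v12 = (0 | 0 + (0 + 0)) | ((0 + 0 + c.0) | 0) has moves --c--▸ v20
  v13 = (c.c.a.0 + b.(0 | 0 + (0 + 0))) | (0 | 0) has moves --b--▸ v20, --c--▸ v21
  v14 = c.a.0 | ((0 + 0 + c.0) | 0) has moves --c--▸ v21, --c--▸ v22
  v15 = a.0 | (c.(0 + 0 + c.0) | 0) has moves --a--▸ v23, --c--▸ v22
  v16 = (0 | 0 + (0 + 0)) | (0 | (c.0 + a.0 + (0 | 0)\{a})) has moves --a--▸ v20, --c--▸ v20
  v17 = c.a.0 | (0 | (c.0 + a.0 + (0 | 0)\{a})) has moves --a--▸ v21, --c--▸ v21, --c--▸ v24
  v18 = a.0 | ((0 + 0 + c.0) | (c.0 + a.0 + (0 | 0)\{a})) has moves --a--▸ v22, --a--▸ v25, --c--▸ v22, --c--▸ v24
  v19 = 0 | (c.(0 + 0 + c.0) | (c.0 + a.0 + (0 | 0)\{a})) has moves --a--▸ v23, --c--▸ v23, --c--▸ v25
  v20 = (0 | 0 + (0 + 0)) | (0 | 0) has moves ∅
  v21 = c.a.0 | (0 | 0) has moves --c--▸ v26
  v22 = a.0 | ((0 + 0 + c.0) | 0) has moves --a--▸ v27, --c--▸ v26
  v23 = 0 | (c.(0 + 0 + c.0) | 0) has moves --c--▸ v27
  v24 = a.0 | (0 | (c.0 + a.0 + (0 | 0)\{a})) has moves --a--▸ v26, --a--▸ v28, --c--▸ v26
  v25 = 0 | ((0 + 0 + c.0) | (c.0 + a.0 + (0 | 0)\{a})) has moves --a--▸ v27, --c--▸ v27, --c--▸ v28
  v26 = a.0 | (0 | 0) has moves --a--▸ v29
  v27 = 0 | ((0 + 0 + c.0) | 0) has moves --c--▸ v29
  v28 = 0 | (0 | (c.0 + a.0 + (0 | 0)\{a})) has moves --a--▸ v29, --c--▸ v29
  v29 = 0 | (0 | 0) has moves ∅
Partition-refinement fixed point:
  B0 = {u0}
  B1 = {u1}
  B2 = {u21, u22, u23, u5, v23, v5}
  B3 = {u12, u26, u27, v12, v27}
  B4 = {u20, u29, v20, v29}
  B5 = {u7}
  B6 = {u14, u15}
  B7 = {u6}
  B8 = {u13}
  B9 = {u3}
  B10 = {u10, u11}
  B11 = {u17, u18, u19, u2, v19, v2}
  B12 = {u24, u25, u8, v25, v8}
  B13 = {u16, u28, v16, v28}
  B14 = {u9}
  B15 = {u4}
  B16 = {v0}
  B17 = {v1}
  B18 = {v6}
  B19 = {v14}
  B20 = {v22}
  B21 = {v26}
  B22 = {v21}
  B23 = {v13}
  B24 = {v7}
  B25 = {v15}
  B26 = {v4}
  B27 = {v11}
  B28 = {v18}
  B29 = {v24}
  B30 = {v10}
  B31 = {v17}
  B32 = {v3}
  B33 = {v9}
u0 ∈ B0, v0 ∈ B16 → different blocks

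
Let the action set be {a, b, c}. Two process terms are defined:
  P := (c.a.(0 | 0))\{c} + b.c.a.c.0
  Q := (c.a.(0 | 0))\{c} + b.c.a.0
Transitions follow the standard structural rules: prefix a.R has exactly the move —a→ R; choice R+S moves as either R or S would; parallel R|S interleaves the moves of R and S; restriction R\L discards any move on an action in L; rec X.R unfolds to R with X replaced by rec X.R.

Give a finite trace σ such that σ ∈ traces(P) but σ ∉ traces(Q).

P's transition system — 5 states:
  s0 = (c.a.(0 | 0))\{c} + b.c.a.c.0 | -b-> s1
  s1 = c.a.c.0 | -c-> s2
  s2 = a.c.0 | -a-> s3
  s3 = c.0 | -c-> s4
  s4 = 0 | (no moves)
Q's transition system — 4 states:
  t0 = (c.a.(0 | 0))\{c} + b.c.a.0 | -b-> t1
  t1 = c.a.0 | -c-> t2
  t2 = a.0 | -a-> t3
  t3 = 0 | (no moves)
Run σ = ⟨bcac⟩ on P: start {s0}
  step 1 (b): {s1}
  step 2 (c): {s2}
  step 3 (a): {s3}
  step 4 (c): {s4}
  P completes σ.
Run σ = ⟨bcac⟩ on Q: start {t0}
  step 1 (b): {t1}
  step 2 (c): {t2}
  step 3 (a): {t3}
  step 4 (c): no successor for Q

bcac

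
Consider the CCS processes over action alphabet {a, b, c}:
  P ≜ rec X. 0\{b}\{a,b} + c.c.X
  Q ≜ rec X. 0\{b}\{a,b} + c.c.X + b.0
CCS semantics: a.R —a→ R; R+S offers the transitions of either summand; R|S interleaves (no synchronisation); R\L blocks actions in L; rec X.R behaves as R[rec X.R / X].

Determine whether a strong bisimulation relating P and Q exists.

P ≁ Q

P's transition system — 2 states:
  m0 = rec X. 0\{b}\{a,b} + c.c.X → ··c··> m1
  m1 = c.(rec X. 0\{b}\{a,b} + c.c.X) → ··c··> m0
Q's transition system — 3 states:
  n0 = rec X. 0\{b}\{a,b} + c.c.X + b.0 → ··b··> n1, ··c··> n2
  n1 = 0 → ·
  n2 = c.(rec X. 0\{b}\{a,b} + c.c.X + b.0) → ··c··> n0
Coarsest stable partition (strong bisimilarity classes):
  B0 = {m0, m1}
  B1 = {n0}
  B2 = {n1}
  B3 = {n2}
m0 ∈ B0, n0 ∈ B1 → different blocks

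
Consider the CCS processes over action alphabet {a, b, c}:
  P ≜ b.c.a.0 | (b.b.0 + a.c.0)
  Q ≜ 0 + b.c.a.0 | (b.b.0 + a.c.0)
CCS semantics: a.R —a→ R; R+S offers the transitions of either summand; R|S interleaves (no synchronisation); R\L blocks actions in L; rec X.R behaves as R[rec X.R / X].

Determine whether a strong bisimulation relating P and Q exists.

YES

LTS(P): 16 reachable states
  p0 = b.c.a.0 | (b.b.0 + a.c.0) has moves -a-> p1, -b-> p2, -b-> p3
  p1 = b.c.a.0 | c.0 has moves -b-> p4, -c-> p5
  p2 = b.c.a.0 | b.0 has moves -b-> p5, -b-> p6
  p3 = c.a.0 | (b.b.0 + a.c.0) has moves -a-> p4, -b-> p6, -c-> p7
  p4 = c.a.0 | c.0 has moves -c-> p8, -c-> p9
  p5 = b.c.a.0 | 0 has moves -b-> p9
  p6 = c.a.0 | b.0 has moves -b-> p9, -c-> p10
  p7 = a.0 | (b.b.0 + a.c.0) has moves -a-> p11, -a-> p8, -b-> p10
  p8 = a.0 | c.0 has moves -a-> p12, -c-> p13
  p9 = c.a.0 | 0 has moves -c-> p13
  p10 = a.0 | b.0 has moves -a-> p14, -b-> p13
  p11 = 0 | (b.b.0 + a.c.0) has moves -a-> p12, -b-> p14
  p12 = 0 | c.0 has moves -c-> p15
  p13 = a.0 | 0 has moves -a-> p15
  p14 = 0 | b.0 has moves -b-> p15
  p15 = 0 | 0 has moves deadlocked
LTS(Q): 16 reachable states
  q0 = 0 + b.c.a.0 | (b.b.0 + a.c.0) has moves -a-> q1, -b-> q2, -b-> q3
  q1 = b.c.a.0 | c.0 has moves -b-> q4, -c-> q5
  q2 = b.c.a.0 | b.0 has moves -b-> q5, -b-> q6
  q3 = c.a.0 | (b.b.0 + a.c.0) has moves -a-> q4, -b-> q6, -c-> q7
  q4 = c.a.0 | c.0 has moves -c-> q8, -c-> q9
  q5 = b.c.a.0 | 0 has moves -b-> q9
  q6 = c.a.0 | b.0 has moves -b-> q9, -c-> q10
  q7 = a.0 | (b.b.0 + a.c.0) has moves -a-> q11, -a-> q8, -b-> q10
  q8 = a.0 | c.0 has moves -a-> q12, -c-> q13
  q9 = c.a.0 | 0 has moves -c-> q13
  q10 = a.0 | b.0 has moves -a-> q14, -b-> q13
  q11 = 0 | (b.b.0 + a.c.0) has moves -a-> q12, -b-> q14
  q12 = 0 | c.0 has moves -c-> q15
  q13 = a.0 | 0 has moves -a-> q15
  q14 = 0 | b.0 has moves -b-> q15
  q15 = 0 | 0 has moves deadlocked
Bisimilarity quotient blocks:
  B0 = {p0, q0}
  B1 = {p2, q2}
  B2 = {p5, q5}
  B3 = {p9, q9}
  B4 = {p13, q13}
  B5 = {p15, q15}
  B6 = {p6, q6}
  B7 = {p10, q10}
  B8 = {p14, q14}
  B9 = {p3, q3}
  B10 = {p4, q4}
  B11 = {p8, q8}
  B12 = {p12, q12}
  B13 = {p7, q7}
  B14 = {p11, q11}
  B15 = {p1, q1}
p0 ∈ B0, q0 ∈ B0 → same block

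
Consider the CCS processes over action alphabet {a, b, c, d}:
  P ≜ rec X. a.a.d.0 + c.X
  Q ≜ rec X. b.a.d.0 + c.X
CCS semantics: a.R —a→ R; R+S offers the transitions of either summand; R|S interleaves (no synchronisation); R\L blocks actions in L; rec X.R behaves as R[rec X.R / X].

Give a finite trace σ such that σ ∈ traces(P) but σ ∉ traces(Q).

LTS(P): 4 reachable states
  u0 = rec X. a.a.d.0 + c.X | =a=> u1, =c=> u0
  u1 = a.d.0 | =a=> u2
  u2 = d.0 | =d=> u3
  u3 = 0 | (no moves)
LTS(Q): 4 reachable states
  v0 = rec X. b.a.d.0 + c.X | =b=> v1, =c=> v0
  v1 = a.d.0 | =a=> v2
  v2 = d.0 | =d=> v3
  v3 = 0 | (no moves)
Run σ = ⟨a⟩ on P: start {u0}
  after a @ step 1: {u1}
  ✓ P
Run σ = ⟨a⟩ on Q: start {v0}
  after a @ step 1: no successor for Q

a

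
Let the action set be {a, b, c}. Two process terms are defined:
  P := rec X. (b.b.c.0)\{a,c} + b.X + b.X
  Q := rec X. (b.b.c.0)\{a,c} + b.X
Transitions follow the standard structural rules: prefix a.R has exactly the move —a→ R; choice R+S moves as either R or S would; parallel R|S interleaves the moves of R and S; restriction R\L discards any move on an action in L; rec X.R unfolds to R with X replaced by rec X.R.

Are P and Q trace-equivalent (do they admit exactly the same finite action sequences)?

Reachable graph of P (3 states):
  p0 = rec X. (b.b.c.0)\{a,c} + b.X + b.X :: -b-> p0, -b-> p1
  p1 = (b.c.0)\{a,c} :: -b-> p2
  p2 = (c.0)\{a,c} :: ∅
Reachable graph of Q (3 states):
  q0 = rec X. (b.b.c.0)\{a,c} + b.X :: -b-> q0, -b-> q1
  q1 = (b.c.0)\{a,c} :: -b-> q2
  q2 = (c.0)\{a,c} :: ∅
Partition-refinement fixed point:
  B0 = {p0, q0}
  B1 = {p1, q1}
  B2 = {p2, q2}
p0 ∈ B0, q0 ∈ B0 → same block
Bisimilar ⇒ trace-equivalent.

YES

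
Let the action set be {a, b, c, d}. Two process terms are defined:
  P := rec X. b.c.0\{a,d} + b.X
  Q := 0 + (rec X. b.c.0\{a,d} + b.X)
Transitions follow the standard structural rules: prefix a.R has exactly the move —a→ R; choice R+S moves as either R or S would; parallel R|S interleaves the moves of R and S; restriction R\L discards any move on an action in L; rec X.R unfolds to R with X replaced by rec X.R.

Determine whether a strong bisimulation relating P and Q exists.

P's transition system — 3 states:
  s0 = rec X. b.c.0\{a,d} + b.X → --b--▸ s0, --b--▸ s1
  s1 = c.0\{a,d} → --c--▸ s2
  s2 = 0\{a,d} → (no moves)
Q's transition system — 4 states:
  t0 = 0 + (rec X. b.c.0\{a,d} + b.X) → --b--▸ t1, --b--▸ t2
  t1 = c.0\{a,d} → --c--▸ t3
  t2 = rec X. b.c.0\{a,d} + b.X → --b--▸ t1, --b--▸ t2
  t3 = 0\{a,d} → (no moves)
Partition-refinement fixed point:
  B0 = {s0, t0, t2}
  B1 = {s1, t1}
  B2 = {s2, t3}
s0 ∈ B0, t0 ∈ B0 → same block

P ~ Q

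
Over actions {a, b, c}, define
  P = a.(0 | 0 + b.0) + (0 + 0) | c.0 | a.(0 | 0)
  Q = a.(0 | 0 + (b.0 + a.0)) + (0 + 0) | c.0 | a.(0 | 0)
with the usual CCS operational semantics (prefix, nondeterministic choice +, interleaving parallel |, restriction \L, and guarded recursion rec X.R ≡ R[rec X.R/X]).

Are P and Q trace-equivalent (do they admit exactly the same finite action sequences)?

Reachable graph of P (6 states):
  s0 = a.(0 | 0 + b.0) + (0 + 0) | c.0 | a.(0 | 0) has moves =a=> s1, =a=> s2, =c=> s3
  s1 = (0 + 0) | c.0 | (0 | 0) has moves =c=> s4
  s2 = 0 | 0 + b.0 has moves =b=> s5
  s3 = (0 + 0) | 0 | a.(0 | 0) has moves =a=> s4
  s4 = (0 + 0) | 0 | (0 | 0) has moves deadlocked
  s5 = 0 has moves deadlocked
Reachable graph of Q (6 states):
  t0 = a.(0 | 0 + (b.0 + a.0)) + (0 + 0) | c.0 | a.(0 | 0) has moves =a=> t1, =a=> t2, =c=> t3
  t1 = (0 + 0) | c.0 | (0 | 0) has moves =c=> t4
  t2 = 0 | 0 + (b.0 + a.0) has moves =a=> t5, =b=> t5
  t3 = (0 + 0) | 0 | a.(0 | 0) has moves =a=> t4
  t4 = (0 + 0) | 0 | (0 | 0) has moves deadlocked
  t5 = 0 has moves deadlocked
Executing aa from Q (initial set {t0}):
  [1] a ⇒ {t1, t2}
  [2] a ⇒ {t5}
  — Q admits the full trace.
Executing aa from P (initial set {s0}):
  [1] a ⇒ {s1, s2}
  [2] a ⇒ ∅ (P stuck)

trace-distinct — witness ⟨aa⟩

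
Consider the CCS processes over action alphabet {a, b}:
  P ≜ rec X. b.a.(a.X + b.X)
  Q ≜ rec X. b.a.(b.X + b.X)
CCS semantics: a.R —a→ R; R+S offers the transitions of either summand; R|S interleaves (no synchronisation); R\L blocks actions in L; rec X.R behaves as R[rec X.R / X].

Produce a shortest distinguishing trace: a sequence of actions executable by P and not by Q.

P's transition system — 3 states:
  p0 = rec X. b.a.(a.X + b.X) has moves ··b··> p1
  p1 = a.(a.(rec X. b.a.(a.X + b.X)) + b.(rec X. b.a.(a.X + b.X))) has moves ··a··> p2
  p2 = a.(rec X. b.a.(a.X + b.X)) + b.(rec X. b.a.(a.X + b.X)) has moves ··a··> p0, ··b··> p0
Q's transition system — 3 states:
  q0 = rec X. b.a.(b.X + b.X) has moves ··b··> q1
  q1 = a.(b.(rec X. b.a.(b.X + b.X)) + b.(rec X. b.a.(b.X + b.X))) has moves ··a··> q2
  q2 = b.(rec X. b.a.(b.X + b.X)) + b.(rec X. b.a.(b.X + b.X)) has moves ··b··> q0
Run σ = ⟨baa⟩ on P: start {p0}
  [1] b ⇒ {p1}
  [2] a ⇒ {p2}
  [3] a ⇒ {p0}
  ✓ P
Run σ = ⟨baa⟩ on Q: start {q0}
  [1] b ⇒ {q1}
  [2] a ⇒ {q2}
  [3] a ⇒ no successor for Q

baa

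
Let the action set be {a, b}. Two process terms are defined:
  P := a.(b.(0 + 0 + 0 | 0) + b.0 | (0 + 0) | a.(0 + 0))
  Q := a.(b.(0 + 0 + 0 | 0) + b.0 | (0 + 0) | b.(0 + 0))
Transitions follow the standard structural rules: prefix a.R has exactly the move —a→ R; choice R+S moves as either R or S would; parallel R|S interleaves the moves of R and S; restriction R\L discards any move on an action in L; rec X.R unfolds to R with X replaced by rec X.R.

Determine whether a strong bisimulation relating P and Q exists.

NO

LTS(P): 6 reachable states
  s0 = a.(b.(0 + 0 + 0 | 0) + b.0 | (0 + 0) | a.(0 + 0)) has moves --a--▸ s1
  s1 = b.(0 + 0 + 0 | 0) + b.0 | (0 + 0) | a.(0 + 0) has moves --a--▸ s2, --b--▸ s3, --b--▸ s4
  s2 = b.0 | (0 + 0) | (0 + 0) has moves --b--▸ s5
  s3 = 0 + 0 + 0 | 0 has moves ·
  s4 = 0 | (0 + 0) | a.(0 + 0) has moves --a--▸ s5
  s5 = 0 | (0 + 0) | (0 + 0) has moves ·
LTS(Q): 6 reachable states
  t0 = a.(b.(0 + 0 + 0 | 0) + b.0 | (0 + 0) | b.(0 + 0)) has moves --a--▸ t1
  t1 = b.(0 + 0 + 0 | 0) + b.0 | (0 + 0) | b.(0 + 0) has moves --b--▸ t2, --b--▸ t3, --b--▸ t4
  t2 = 0 + 0 + 0 | 0 has moves ·
  t3 = 0 | (0 + 0) | b.(0 + 0) has moves --b--▸ t5
  t4 = b.0 | (0 + 0) | (0 + 0) has moves --b--▸ t5
  t5 = 0 | (0 + 0) | (0 + 0) has moves ·
Bisimilarity quotient blocks:
  B0 = {s0}
  B1 = {s1}
  B2 = {s2, t3, t4}
  B3 = {s3, s5, t2, t5}
  B4 = {s4}
  B5 = {t0}
  B6 = {t1}
s0 ∈ B0, t0 ∈ B5 → different blocks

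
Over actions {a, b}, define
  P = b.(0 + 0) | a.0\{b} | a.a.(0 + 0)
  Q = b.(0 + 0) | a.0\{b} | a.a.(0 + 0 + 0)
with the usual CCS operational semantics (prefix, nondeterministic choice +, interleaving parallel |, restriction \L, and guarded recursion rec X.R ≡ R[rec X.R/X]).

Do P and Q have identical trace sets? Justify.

traces(P) = traces(Q)

LTS(P): 12 reachable states
  m0 = b.(0 + 0) | a.0\{b} | a.a.(0 + 0) | =a=> m1, =a=> m2, =b=> m3
  m1 = b.(0 + 0) | 0\{b} | a.a.(0 + 0) | =a=> m4, =b=> m5
  m2 = b.(0 + 0) | a.0\{b} | a.(0 + 0) | =a=> m4, =a=> m6, =b=> m7
  m3 = (0 + 0) | a.0\{b} | a.a.(0 + 0) | =a=> m5, =a=> m7
  m4 = b.(0 + 0) | 0\{b} | a.(0 + 0) | =a=> m8, =b=> m9
  m5 = (0 + 0) | 0\{b} | a.a.(0 + 0) | =a=> m9
  m6 = b.(0 + 0) | a.0\{b} | (0 + 0) | =a=> m8, =b=> m10
  m7 = (0 + 0) | a.0\{b} | a.(0 + 0) | =a=> m10, =a=> m9
  m8 = b.(0 + 0) | 0\{b} | (0 + 0) | =b=> m11
  m9 = (0 + 0) | 0\{b} | a.(0 + 0) | =a=> m11
  m10 = (0 + 0) | a.0\{b} | (0 + 0) | =a=> m11
  m11 = (0 + 0) | 0\{b} | (0 + 0) | ∅
LTS(Q): 12 reachable states
  n0 = b.(0 + 0) | a.0\{b} | a.a.(0 + 0 + 0) | =a=> n1, =a=> n2, =b=> n3
  n1 = b.(0 + 0) | 0\{b} | a.a.(0 + 0 + 0) | =a=> n4, =b=> n5
  n2 = b.(0 + 0) | a.0\{b} | a.(0 + 0 + 0) | =a=> n4, =a=> n6, =b=> n7
  n3 = (0 + 0) | a.0\{b} | a.a.(0 + 0 + 0) | =a=> n5, =a=> n7
  n4 = b.(0 + 0) | 0\{b} | a.(0 + 0 + 0) | =a=> n8, =b=> n9
  n5 = (0 + 0) | 0\{b} | a.a.(0 + 0 + 0) | =a=> n9
  n6 = b.(0 + 0) | a.0\{b} | (0 + 0 + 0) | =a=> n8, =b=> n10
  n7 = (0 + 0) | a.0\{b} | a.(0 + 0 + 0) | =a=> n10, =a=> n9
  n8 = b.(0 + 0) | 0\{b} | (0 + 0 + 0) | =b=> n11
  n9 = (0 + 0) | 0\{b} | a.(0 + 0 + 0) | =a=> n11
  n10 = (0 + 0) | a.0\{b} | (0 + 0 + 0) | =a=> n11
  n11 = (0 + 0) | 0\{b} | (0 + 0 + 0) | ∅
Partition-refinement fixed point:
  B0 = {m0, n0}
  B1 = {m1, m2, n1, n2}
  B2 = {m4, m6, n4, n6}
  B3 = {m10, m9, n10, n9}
  B4 = {m11, n11}
  B5 = {m8, n8}
  B6 = {m5, m7, n5, n7}
  B7 = {m3, n3}
m0 ∈ B0, n0 ∈ B0 → same block
Bisimilar ⇒ trace-equivalent.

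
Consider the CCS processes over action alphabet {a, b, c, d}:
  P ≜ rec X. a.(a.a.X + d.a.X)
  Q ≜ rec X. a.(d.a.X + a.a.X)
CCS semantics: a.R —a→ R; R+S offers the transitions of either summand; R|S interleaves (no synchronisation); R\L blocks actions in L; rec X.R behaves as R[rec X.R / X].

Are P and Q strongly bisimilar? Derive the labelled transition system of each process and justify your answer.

P ~ Q

LTS(P): 3 reachable states
  u0 = rec X. a.(a.a.X + d.a.X) has moves --a--▸ u1
  u1 = a.a.(rec X. a.(a.a.X + d.a.X)) + d.a.(rec X. a.(a.a.X + d.a.X)) has moves --a--▸ u2, --d--▸ u2
  u2 = a.(rec X. a.(a.a.X + d.a.X)) has moves --a--▸ u0
LTS(Q): 3 reachable states
  v0 = rec X. a.(d.a.X + a.a.X) has moves --a--▸ v1
  v1 = d.a.(rec X. a.(d.a.X + a.a.X)) + a.a.(rec X. a.(d.a.X + a.a.X)) has moves --a--▸ v2, --d--▸ v2
  v2 = a.(rec X. a.(d.a.X + a.a.X)) has moves --a--▸ v0
Partition-refinement fixed point:
  B0 = {u0, v0}
  B1 = {u1, v1}
  B2 = {u2, v2}
u0 ∈ B0, v0 ∈ B0 → same block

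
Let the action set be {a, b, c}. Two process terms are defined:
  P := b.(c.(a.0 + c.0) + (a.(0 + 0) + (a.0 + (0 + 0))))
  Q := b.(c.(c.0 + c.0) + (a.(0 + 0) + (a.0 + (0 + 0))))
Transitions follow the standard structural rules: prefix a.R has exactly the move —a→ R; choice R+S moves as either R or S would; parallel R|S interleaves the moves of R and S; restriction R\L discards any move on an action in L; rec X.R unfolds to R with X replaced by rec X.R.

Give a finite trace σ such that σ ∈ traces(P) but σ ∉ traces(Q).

Reachable graph of P (5 states):
  m0 = b.(c.(a.0 + c.0) + (a.(0 + 0) + (a.0 + (0 + 0)))) has moves --b--▸ m1
  m1 = c.(a.0 + c.0) + (a.(0 + 0) + (a.0 + (0 + 0))) has moves --a--▸ m2, --a--▸ m3, --c--▸ m4
  m2 = 0 has moves ∅
  m3 = 0 + 0 has moves ∅
  m4 = a.0 + c.0 has moves --a--▸ m2, --c--▸ m2
Reachable graph of Q (5 states):
  n0 = b.(c.(c.0 + c.0) + (a.(0 + 0) + (a.0 + (0 + 0)))) has moves --b--▸ n1
  n1 = c.(c.0 + c.0) + (a.(0 + 0) + (a.0 + (0 + 0))) has moves --a--▸ n2, --a--▸ n3, --c--▸ n4
  n2 = 0 has moves ∅
  n3 = 0 + 0 has moves ∅
  n4 = c.0 + c.0 has moves --c--▸ n2
Run σ = ⟨bca⟩ on P: start {m0}
  step 1 (b): {m1}
  step 2 (c): {m4}
  step 3 (a): {m2}
  — P admits the full trace.
Run σ = ⟨bca⟩ on Q: start {n0}
  step 1 (b): {n1}
  step 2 (c): {n4}
  step 3 (a): ∅  — Q cannot continue

bca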